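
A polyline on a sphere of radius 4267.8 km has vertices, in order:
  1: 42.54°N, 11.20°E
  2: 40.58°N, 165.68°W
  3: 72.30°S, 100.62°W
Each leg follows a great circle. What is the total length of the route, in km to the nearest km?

Leg 1→2: central angle 1.6900 rad, distance 7212.8 km.
Leg 2→3: central angle 2.1204 rad, distance 9049.4 km.
Total: 7212.8 + 9049.4 ≈ 16262 km.

16262 km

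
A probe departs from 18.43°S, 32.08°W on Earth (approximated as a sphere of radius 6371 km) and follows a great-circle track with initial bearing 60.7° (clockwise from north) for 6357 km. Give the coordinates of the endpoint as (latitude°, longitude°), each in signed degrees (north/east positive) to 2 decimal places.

Angular distance δ = d/R = 6357/6371 = 0.99780 rad; initial bearing θ = 1.0594 rad.
sin φ₂ = sin φ₁ cos δ + cos φ₁ sin δ cos θ = (-0.3161)(0.5422) + (0.9487)(0.8403)(0.4894) = 0.2187, so φ₂ = 12.63°.
Δλ = atan2(sin θ sin δ cos φ₁, cos δ − sin φ₁ sin φ₂) = atan2(0.6952, 0.6113) = 48.674°.
λ₂ = -32.080° + 48.674° = 16.59°.

12.63°, 16.59°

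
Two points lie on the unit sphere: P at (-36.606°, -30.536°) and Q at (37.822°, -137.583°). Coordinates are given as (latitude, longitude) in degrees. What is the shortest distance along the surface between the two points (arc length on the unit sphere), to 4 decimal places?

2.1550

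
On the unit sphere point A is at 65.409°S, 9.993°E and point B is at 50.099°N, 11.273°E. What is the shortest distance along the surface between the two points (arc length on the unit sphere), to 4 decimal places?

In radians: φ₁ = -1.1416, φ₂ = 0.8744, Δλ = 1.280° = 0.0223 rad.
Haversine: a = sin²(Δφ/2) + cos φ₁ cos φ₂ sin²(Δλ/2) = 0.7153 + (0.4161)(0.6415)(0.0001) = 0.71535.
Central angle c = 2·arcsin(√a) = 2.01607 rad.
On the unit sphere the arc length equals the central angle: 2.0161.

2.0161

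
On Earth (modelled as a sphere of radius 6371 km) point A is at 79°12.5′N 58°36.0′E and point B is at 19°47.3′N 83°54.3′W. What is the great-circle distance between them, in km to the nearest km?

Let φ₁ = 1.3824 rad, φ₂ = 0.3454 rad, and Δλ = -2.4872 rad.
cos c = sin φ₁ sin φ₂ + cos φ₁ cos φ₂ cos Δλ = (0.9823)(0.3385) + (0.1872)(0.9409)(-0.7934) = 0.19278,
so c = arccos(0.19278) = 1.37681 rad.
Distance = R·c = 6371 × 1.3768 ≈ 8772 km.

8772 km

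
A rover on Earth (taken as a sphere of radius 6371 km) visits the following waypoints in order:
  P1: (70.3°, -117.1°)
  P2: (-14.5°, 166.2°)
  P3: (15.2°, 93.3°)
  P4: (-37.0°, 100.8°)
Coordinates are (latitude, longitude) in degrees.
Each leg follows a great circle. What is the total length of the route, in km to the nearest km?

Leg P1→P2: central angle 1.7321 rad, distance 11035.5 km.
Leg P2→P3: central angle 1.3602 rad, distance 8665.7 km.
Leg P3→P4: central angle 0.9194 rad, distance 5857.4 km.
Total: 11035.5 + 8665.7 + 5857.4 ≈ 25559 km.

25559 km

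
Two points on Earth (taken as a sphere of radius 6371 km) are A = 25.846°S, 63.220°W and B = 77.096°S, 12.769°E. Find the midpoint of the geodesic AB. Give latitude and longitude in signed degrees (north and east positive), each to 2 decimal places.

-55.26°, -50.42°

The central angle between A and B is δ = 1.0774 rad.
With f = 0.5, the slerp weights are sin((1−f)δ)/sin δ = 0.5825 and sin(fδ)/sin δ = 0.5825.
Weighted sum of the unit vectors: (0.5825)·(0.4055,-0.8034,-0.4360) + (0.5825)·(0.2178,0.0494,-0.9747) = (0.3631, -0.4393, -0.8217).
Converting back: φ = atan2(z, √(x²+y²)) = -55.26°, λ = atan2(y, x) = -50.42°.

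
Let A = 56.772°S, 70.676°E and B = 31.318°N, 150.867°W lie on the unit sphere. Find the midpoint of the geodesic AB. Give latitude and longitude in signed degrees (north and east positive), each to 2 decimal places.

-28.89°, 169.84°

The central angle between A and B is δ = 2.4738 rad.
With f = 0.5, the slerp weights are sin((1−f)δ)/sin δ = 1.5256 and sin(fδ)/sin δ = 1.5256.
Weighted sum of the unit vectors: (1.5256)·(0.1813,0.5171,-0.8365) + (1.5256)·(-0.7462,-0.4159,0.5198) = (-0.8618, 0.1544, -0.4832).
Converting back: φ = atan2(z, √(x²+y²)) = -28.89°, λ = atan2(y, x) = 169.84°.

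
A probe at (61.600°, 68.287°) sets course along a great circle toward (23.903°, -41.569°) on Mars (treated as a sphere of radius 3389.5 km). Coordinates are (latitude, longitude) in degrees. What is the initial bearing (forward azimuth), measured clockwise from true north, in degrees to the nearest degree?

Δλ = -109.856° = -1.9173 rad.
y = sin Δλ · cos φ₂ = (-0.9405)(0.9142) = -0.8599
x = cos φ₁ sin φ₂ − sin φ₁ cos φ₂ cos Δλ = (0.4756)(0.4052) − (0.8796)(0.9142)(-0.3397) = 0.4659
θ = atan2(y, x) = -61.55°; adding 360° gives 298°.

298°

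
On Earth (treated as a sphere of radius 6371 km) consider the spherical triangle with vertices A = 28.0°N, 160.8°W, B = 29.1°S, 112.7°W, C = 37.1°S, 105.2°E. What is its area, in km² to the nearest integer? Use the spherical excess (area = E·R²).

73480017 km²

Side lengths (central angles): a = 1.8303, b = 1.9096, c = 1.2798 rad; semiperimeter s = 2.5098.
By l'Huilier's theorem, tan(E/4) = √[tan(s/2) tan((s−a)/2) tan((s−b)/2) tan((s−c)/2)], giving spherical excess E = 1.8103 rad.
Area = E·R² = 1.8103 × (6371)² ≈ 73480017 km².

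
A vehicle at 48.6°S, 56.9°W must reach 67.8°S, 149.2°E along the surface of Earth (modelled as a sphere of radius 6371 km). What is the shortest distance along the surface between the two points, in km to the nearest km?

With latitudes φ₁ = -48.600°, φ₂ = -67.800° and longitude difference Δλ = -153.900°:
Haversine: a = sin²(Δφ/2) + cos φ₁ cos φ₂ sin²(Δλ/2) = 0.0278 + (0.6613)(0.3778)(0.9490) = 0.26494.
Central angle c = 2·arcsin(√a) = 1.08138 rad.
Distance = R·c = 6371 × 1.0814 ≈ 6889 km.

6889 km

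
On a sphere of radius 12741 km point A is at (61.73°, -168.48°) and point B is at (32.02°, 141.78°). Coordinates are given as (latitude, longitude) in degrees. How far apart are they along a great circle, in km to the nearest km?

9652 km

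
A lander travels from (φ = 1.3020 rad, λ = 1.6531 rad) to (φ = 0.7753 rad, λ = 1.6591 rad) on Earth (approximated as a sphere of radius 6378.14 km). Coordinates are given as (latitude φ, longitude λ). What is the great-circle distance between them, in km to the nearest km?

3359 km

Let φ₁ = 1.3020 rad, φ₂ = 0.7753 rad, and Δλ = 0.0060 rad.
cos c = sin φ₁ sin φ₂ + cos φ₁ cos φ₂ cos Δλ = (0.9641)(0.6999) + (0.2656)(0.7142)(1.0000) = 0.86447,
so c = arccos(0.86447) = 0.52671 rad.
Distance = R·c = 6378.14 × 0.5267 ≈ 3359 km.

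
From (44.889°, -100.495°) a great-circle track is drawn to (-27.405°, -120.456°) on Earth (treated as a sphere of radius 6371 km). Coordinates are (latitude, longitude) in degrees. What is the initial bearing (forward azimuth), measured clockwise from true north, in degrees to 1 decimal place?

198.3°

Δλ = -19.961° = -0.3484 rad.
y = sin Δλ · cos φ₂ = (-0.3414)(0.8878) = -0.3031
x = cos φ₁ sin φ₂ − sin φ₁ cos φ₂ cos Δλ = (0.7085)(-0.4603) − (0.7057)(0.8878)(0.9399) = -0.9150
θ = atan2(y, x) = -161.67°; adding 360° gives 198.3°.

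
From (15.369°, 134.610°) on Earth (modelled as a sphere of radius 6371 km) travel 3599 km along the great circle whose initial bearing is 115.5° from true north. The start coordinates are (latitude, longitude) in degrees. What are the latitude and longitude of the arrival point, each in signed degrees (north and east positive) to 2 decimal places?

0.09°, 163.50°

Angular distance δ = d/R = 3599/6371 = 0.56490 rad; initial bearing θ = 2.0159 rad.
sin φ₂ = sin φ₁ cos δ + cos φ₁ sin δ cos θ = (0.2650)(0.8446) + (0.9642)(0.5353)(-0.4305) = 0.0016, so φ₂ = 0.09°.
Δλ = atan2(sin θ sin δ cos φ₁, cos δ − sin φ₁ sin φ₂) = atan2(0.4659, 0.8442) = 28.894°.
λ₂ = 134.610° + 28.894° = 163.50°.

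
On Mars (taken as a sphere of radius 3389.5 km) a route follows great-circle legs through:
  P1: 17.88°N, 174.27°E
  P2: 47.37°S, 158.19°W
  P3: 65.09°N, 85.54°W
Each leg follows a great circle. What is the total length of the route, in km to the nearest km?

11559 km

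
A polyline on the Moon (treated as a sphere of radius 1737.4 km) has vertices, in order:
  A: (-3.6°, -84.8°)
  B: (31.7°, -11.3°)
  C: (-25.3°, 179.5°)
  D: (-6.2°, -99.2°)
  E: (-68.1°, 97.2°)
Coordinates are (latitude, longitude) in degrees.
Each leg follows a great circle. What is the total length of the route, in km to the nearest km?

Leg A→B: central angle 1.3611 rad, distance 2364.8 km.
Leg B→C: central angle 2.9420 rad, distance 5111.4 km.
Leg C→D: central angle 1.3877 rad, distance 2410.9 km.
Leg D→E: central angle 1.8292 rad, distance 3178.0 km.
Total: 2364.8 + 5111.4 + 2410.9 + 3178.0 ≈ 13065 km.

13065 km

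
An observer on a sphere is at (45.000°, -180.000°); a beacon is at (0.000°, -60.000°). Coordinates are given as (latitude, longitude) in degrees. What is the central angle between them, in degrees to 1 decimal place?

110.7°

With latitudes φ₁ = 45.000°, φ₂ = 0.000° and longitude difference Δλ = 120.000°:
cos c = sin φ₁ sin φ₂ + cos φ₁ cos φ₂ cos Δλ = (0.7071)(0.0000) + (0.7071)(1.0000)(-0.5000) = -0.35355,
so c = arccos(-0.35355) = 1.93216 rad.
So the angular separation is 110.7°.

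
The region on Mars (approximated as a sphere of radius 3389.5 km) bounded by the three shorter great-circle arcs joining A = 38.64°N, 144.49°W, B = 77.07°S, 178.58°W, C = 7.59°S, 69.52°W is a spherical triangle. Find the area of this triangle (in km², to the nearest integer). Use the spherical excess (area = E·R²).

Side lengths (central angles): a = 1.5145, b = 1.4522, c = 2.0531 rad; semiperimeter s = 2.5099.
By l'Huilier's theorem, tan(E/4) = √[tan(s/2) tan((s−a)/2) tan((s−b)/2) tan((s−c)/2)], giving spherical excess E = 1.7746 rad.
Area = E·R² = 1.7746 × (3389.5)² ≈ 20387425 km².

20387425 km²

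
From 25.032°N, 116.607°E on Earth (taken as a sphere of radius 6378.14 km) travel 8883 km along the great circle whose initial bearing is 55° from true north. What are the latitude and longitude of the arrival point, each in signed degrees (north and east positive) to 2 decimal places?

Angular distance δ = d/R = 8883/6378.14 = 1.39273 rad; initial bearing θ = 0.9599 rad.
sin φ₂ = sin φ₁ cos δ + cos φ₁ sin δ cos θ = (0.4231)(0.1771) + (0.9061)(0.9842)(0.5736) = 0.5864, so φ₂ = 35.90°.
Δλ = atan2(sin θ sin δ cos φ₁, cos δ − sin φ₁ sin φ₂) = atan2(0.7305, -0.0710) = 95.552°.
λ₂ = 116.607° + 95.552° = 212.16° → -147.84° after wrapping to (−180°, 180°].

35.90°, -147.84°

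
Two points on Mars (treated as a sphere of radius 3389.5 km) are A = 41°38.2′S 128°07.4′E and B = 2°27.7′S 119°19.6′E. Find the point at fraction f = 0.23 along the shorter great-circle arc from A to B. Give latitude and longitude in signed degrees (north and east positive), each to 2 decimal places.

Central angle δ = 0.6975 rad. Interpolating on the sphere with fraction f = 0.23:
P = [sin((1−f)δ)·A + sin(fδ)·B] / sin δ = 0.7965·A + 0.2487·B in Cartesian coordinates,
giving P = (-0.4892, 0.6850, -0.5399), i.e. latitude -32.68°, longitude 125.54°.

-32.68°, 125.54°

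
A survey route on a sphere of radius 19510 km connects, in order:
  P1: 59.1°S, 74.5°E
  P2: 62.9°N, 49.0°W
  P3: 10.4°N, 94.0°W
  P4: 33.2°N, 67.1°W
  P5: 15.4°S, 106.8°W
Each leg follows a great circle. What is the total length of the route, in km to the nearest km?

105546 km

Leg P1→P2: central angle 2.6747 rad, distance 52183.8 km.
Leg P2→P3: central angle 1.0730 rad, distance 20933.4 km.
Leg P3→P4: central angle 0.5866 rad, distance 11445.2 km.
Leg P4→P5: central angle 1.0755 rad, distance 20983.2 km.
Total: 52183.8 + 20933.4 + 11445.2 + 20983.2 ≈ 105546 km.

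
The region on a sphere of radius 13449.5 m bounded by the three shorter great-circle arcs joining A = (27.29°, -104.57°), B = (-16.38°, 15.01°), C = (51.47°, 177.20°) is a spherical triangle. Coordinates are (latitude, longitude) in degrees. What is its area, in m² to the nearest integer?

Side lengths (central angles): a = 2.4810, b = 1.0797, c = 2.1534 rad; semiperimeter s = 2.8570.
By l'Huilier's theorem, tan(E/4) = √[tan(s/2) tan((s−a)/2) tan((s−b)/2) tan((s−c)/2)], giving spherical excess E = 2.6368 rad.
Area = E·R² = 2.6368 × (13449.5)² ≈ 476965950 m².

476965950 m²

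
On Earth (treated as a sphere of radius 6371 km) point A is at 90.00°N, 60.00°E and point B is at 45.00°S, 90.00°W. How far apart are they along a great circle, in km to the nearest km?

15011 km

In radians: φ₁ = 1.5708, φ₂ = -0.7854, Δλ = -150.000° = -2.6180 rad.
cos c = sin φ₁ sin φ₂ + cos φ₁ cos φ₂ cos Δλ = (1.0000)(-0.7071) + (0.0000)(0.7071)(-0.8660) = -0.70711,
so c = arccos(-0.70711) = 2.35619 rad.
Distance = R·c = 6371 × 2.3562 ≈ 15011 km.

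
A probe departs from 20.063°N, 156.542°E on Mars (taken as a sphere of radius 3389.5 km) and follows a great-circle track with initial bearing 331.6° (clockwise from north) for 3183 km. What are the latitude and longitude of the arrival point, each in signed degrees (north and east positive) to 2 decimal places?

Angular distance δ = d/R = 3183/3389.5 = 0.93908 rad; initial bearing θ = 5.7875 rad.
sin φ₂ = sin φ₁ cos δ + cos φ₁ sin δ cos θ = (0.3431)(0.5905) + (0.9393)(0.8070)(0.8796) = 0.8694, so φ₂ = 60.39°.
Δλ = atan2(sin θ sin δ cos φ₁, cos δ − sin φ₁ sin φ₂) = atan2(-0.3605, 0.2923) = -50.969°.
λ₂ = 156.542° − 50.969° = 105.57°.

60.39°, 105.57°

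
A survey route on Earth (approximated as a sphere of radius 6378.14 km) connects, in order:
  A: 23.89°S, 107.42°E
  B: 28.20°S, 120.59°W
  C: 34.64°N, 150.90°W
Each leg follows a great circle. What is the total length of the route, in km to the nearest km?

19972 km

Leg A→B: central angle 1.9259 rad, distance 12283.8 km.
Leg B→C: central angle 1.2054 rad, distance 7687.9 km.
Total: 12283.8 + 7687.9 ≈ 19972 km.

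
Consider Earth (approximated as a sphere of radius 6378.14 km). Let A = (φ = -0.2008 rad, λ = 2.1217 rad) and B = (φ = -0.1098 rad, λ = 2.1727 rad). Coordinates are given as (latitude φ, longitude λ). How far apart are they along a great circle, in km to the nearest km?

663 km

Let φ₁ = -0.2008 rad, φ₂ = -0.1098 rad, and Δλ = 0.0510 rad.
cos c = sin φ₁ sin φ₂ + cos φ₁ cos φ₂ cos Δλ = (-0.1995)(-0.1096) + (0.9799)(0.9940)(0.9987) = 0.99460,
so c = arccos(0.99460) = 0.10401 rad.
Distance = R·c = 6378.14 × 0.1040 ≈ 663 km.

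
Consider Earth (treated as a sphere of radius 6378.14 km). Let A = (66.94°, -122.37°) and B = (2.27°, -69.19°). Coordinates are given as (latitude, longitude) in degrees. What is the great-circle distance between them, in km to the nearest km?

In radians: φ₁ = 1.1683, φ₂ = 0.0396, Δλ = 53.180° = 0.9282 rad.
cos c = sin φ₁ sin φ₂ + cos φ₁ cos φ₂ cos Δλ = (0.9201)(0.0396) + (0.3917)(0.9992)(0.5993) = 0.27100,
so c = arccos(0.27100) = 1.29636 rad.
Distance = R·c = 6378.14 × 1.2964 ≈ 8268 km.

8268 km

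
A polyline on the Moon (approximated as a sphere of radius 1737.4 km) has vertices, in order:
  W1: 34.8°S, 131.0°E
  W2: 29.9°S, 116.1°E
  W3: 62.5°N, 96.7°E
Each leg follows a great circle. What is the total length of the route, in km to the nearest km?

3250 km

Leg W1→W2: central angle 0.2354 rad, distance 409.1 km.
Leg W2→W3: central angle 1.6354 rad, distance 2841.4 km.
Total: 409.1 + 2841.4 ≈ 3250 km.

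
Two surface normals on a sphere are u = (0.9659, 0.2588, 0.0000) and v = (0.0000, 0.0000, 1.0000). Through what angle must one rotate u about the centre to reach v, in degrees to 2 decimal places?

90.00°

u·v = 0.0000; |u| = 1.0000, |v| = 1.0000.
cos θ = (u·v)/(|u||v|) = 0.0000, so θ = 90.00°.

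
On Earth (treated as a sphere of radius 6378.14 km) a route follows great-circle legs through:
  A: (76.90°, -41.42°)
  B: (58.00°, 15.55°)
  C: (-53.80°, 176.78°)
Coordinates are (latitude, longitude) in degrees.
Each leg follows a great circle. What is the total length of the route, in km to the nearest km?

Leg A→B: central angle 0.4703 rad, distance 2999.4 km.
Leg B→C: central angle 2.9447 rad, distance 18781.4 km.
Total: 2999.4 + 18781.4 ≈ 21781 km.

21781 km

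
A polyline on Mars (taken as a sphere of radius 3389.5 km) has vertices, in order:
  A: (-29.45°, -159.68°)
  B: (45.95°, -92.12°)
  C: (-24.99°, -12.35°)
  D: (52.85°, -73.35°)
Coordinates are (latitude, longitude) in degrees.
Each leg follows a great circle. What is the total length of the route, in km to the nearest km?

17284 km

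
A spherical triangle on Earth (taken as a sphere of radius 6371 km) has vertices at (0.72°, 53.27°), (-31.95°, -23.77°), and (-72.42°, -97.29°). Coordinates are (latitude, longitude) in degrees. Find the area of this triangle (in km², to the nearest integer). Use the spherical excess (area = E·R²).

36035209 km²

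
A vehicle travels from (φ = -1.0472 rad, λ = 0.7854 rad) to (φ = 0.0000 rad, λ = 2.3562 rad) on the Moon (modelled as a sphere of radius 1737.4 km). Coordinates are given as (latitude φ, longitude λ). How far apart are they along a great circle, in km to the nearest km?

2729 km

Let φ₁ = -1.0472 rad, φ₂ = 0.0000 rad, and Δλ = 1.5708 rad.
Haversine: a = sin²(Δφ/2) + cos φ₁ cos φ₂ sin²(Δλ/2) = 0.2500 + (0.5000)(1.0000)(0.5000) = 0.50000.
Central angle c = 2·arcsin(√a) = 1.57080 rad.
Distance = R·c = 1737.4 × 1.5708 ≈ 2729 km.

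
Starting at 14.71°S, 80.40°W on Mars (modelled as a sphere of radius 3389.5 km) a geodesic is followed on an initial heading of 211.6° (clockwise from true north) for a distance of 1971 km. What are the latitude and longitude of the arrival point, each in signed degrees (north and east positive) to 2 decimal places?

Angular distance δ = d/R = 1971/3389.5 = 0.58150 rad; initial bearing θ = 3.6931 rad.
sin φ₂ = sin φ₁ cos δ + cos φ₁ sin δ cos θ = (-0.2539)(0.8356) + (0.9672)(0.5493)(-0.8517) = -0.6647, so φ₂ = -41.66°.
Δλ = atan2(sin θ sin δ cos φ₁, cos δ − sin φ₁ sin φ₂) = atan2(-0.2784, 0.6669) = -22.658°.
λ₂ = -80.400° − 22.658° = -103.06°.

-41.66°, -103.06°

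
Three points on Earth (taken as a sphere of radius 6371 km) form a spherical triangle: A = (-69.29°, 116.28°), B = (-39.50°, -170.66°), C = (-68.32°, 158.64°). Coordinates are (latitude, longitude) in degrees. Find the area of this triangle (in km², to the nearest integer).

1178018 km²

Side lengths (central angles): a = 0.5805, b = 0.2625, c = 0.8305 rad; semiperimeter s = 0.8368.
By l'Huilier's theorem, tan(E/4) = √[tan(s/2) tan((s−a)/2) tan((s−b)/2) tan((s−c)/2)], giving spherical excess E = 0.0290 rad.
Area = E·R² = 0.0290 × (6371)² ≈ 1178018 km².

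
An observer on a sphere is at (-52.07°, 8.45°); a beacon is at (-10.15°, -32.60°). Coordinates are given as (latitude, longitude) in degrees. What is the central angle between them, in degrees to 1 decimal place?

53.5°

In radians: φ₁ = -0.9088, φ₂ = -0.1772, Δλ = -41.050° = -0.7165 rad.
Haversine: a = sin²(Δφ/2) + cos φ₁ cos φ₂ sin²(Δλ/2) = 0.1280 + (0.6147)(0.9843)(0.1229) = 0.20234.
Central angle c = 2·arcsin(√a) = 0.93314 rad.
So the angular separation is 53.5°.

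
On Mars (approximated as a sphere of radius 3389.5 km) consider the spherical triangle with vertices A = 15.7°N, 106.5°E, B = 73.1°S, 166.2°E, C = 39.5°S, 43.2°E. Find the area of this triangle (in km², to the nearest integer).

Side lengths (central angles): a = 1.0628, b = 1.4084, c = 1.6888 rad; semiperimeter s = 2.0800.
By l'Huilier's theorem, tan(E/4) = √[tan(s/2) tan((s−a)/2) tan((s−b)/2) tan((s−c)/2)], giving spherical excess E = 1.0035 rad.
Area = E·R² = 1.0035 × (3389.5)² ≈ 11529442 km².

11529442 km²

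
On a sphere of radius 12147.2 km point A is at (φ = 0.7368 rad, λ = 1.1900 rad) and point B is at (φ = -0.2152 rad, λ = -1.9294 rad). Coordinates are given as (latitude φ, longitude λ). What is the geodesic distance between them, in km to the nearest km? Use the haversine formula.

In radians: φ₁ = 0.7368, φ₂ = -0.2152, Δλ = -178.728° = -3.1194 rad.
Haversine: a = sin²(Δφ/2) + cos φ₁ cos φ₂ sin²(Δλ/2) = 0.2100 + (0.7406)(0.9769)(0.9999) = 0.93342.
Central angle c = 2·arcsin(√a) = 2.61964 rad.
Distance = R·c = 12147.2 × 2.6196 ≈ 31821 km.

31821 km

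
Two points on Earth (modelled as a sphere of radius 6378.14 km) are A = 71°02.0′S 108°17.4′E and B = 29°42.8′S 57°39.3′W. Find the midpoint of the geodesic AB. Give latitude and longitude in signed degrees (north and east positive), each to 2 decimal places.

Central angle δ = 1.3746 rad. Interpolating on the sphere with fraction f = 0.5:
P = [sin((1−f)δ)·A + sin(fδ)·B] / sin δ = 0.6469·A + 0.6469·B in Cartesian coordinates,
giving P = (0.2346, -0.2750, -0.9324), i.e. latitude -68.81°, longitude -49.54°.

-68.81°, -49.54°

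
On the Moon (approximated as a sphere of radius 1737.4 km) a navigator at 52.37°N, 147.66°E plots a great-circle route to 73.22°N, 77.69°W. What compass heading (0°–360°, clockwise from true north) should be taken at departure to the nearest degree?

With φ₁ = 0.9140, φ₂ = 1.2779, Δλ = 2.3501 rad, the forward-azimuth formula gives
θ = atan2( sin Δλ cos φ₂ , cos φ₁ sin φ₂ − sin φ₁ cos φ₂ cos Δλ ) = atan2(0.2054, 0.7452) = 15.41°.
So the initial bearing is 15°.

15°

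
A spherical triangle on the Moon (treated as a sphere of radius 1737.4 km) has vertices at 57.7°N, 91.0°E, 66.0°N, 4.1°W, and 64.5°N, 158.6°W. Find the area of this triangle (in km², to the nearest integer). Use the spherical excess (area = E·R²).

Side lengths (central angles): a = 0.8413, b = 0.8193, c = 0.7184 rad; semiperimeter s = 1.1895.
By l'Huilier's theorem, tan(E/4) = √[tan(s/2) tan((s−a)/2) tan((s−b)/2) tan((s−c)/2)], giving spherical excess E = 0.2920 rad.
Area = E·R² = 0.2920 × (1737.4)² ≈ 881294 km².

881294 km²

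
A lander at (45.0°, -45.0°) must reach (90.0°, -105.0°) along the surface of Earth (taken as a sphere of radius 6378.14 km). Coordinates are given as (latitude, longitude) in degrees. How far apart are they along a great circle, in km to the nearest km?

With latitudes φ₁ = 45.000°, φ₂ = 90.000° and longitude difference Δλ = -60.000°:
cos c = sin φ₁ sin φ₂ + cos φ₁ cos φ₂ cos Δλ = (0.7071)(1.0000) + (0.7071)(0.0000)(0.5000) = 0.70711,
so c = arccos(0.70711) = 0.78540 rad.
Distance = R·c = 6378.14 × 0.7854 ≈ 5009 km.

5009 km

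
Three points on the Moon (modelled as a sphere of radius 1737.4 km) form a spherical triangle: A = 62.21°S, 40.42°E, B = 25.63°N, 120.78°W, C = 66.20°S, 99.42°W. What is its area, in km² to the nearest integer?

Side lengths (central angles): a = 1.6278, b = 0.8424, c = 2.4664 rad; semiperimeter s = 2.4683.
By l'Huilier's theorem, tan(E/4) = √[tan(s/2) tan((s−a)/2) tan((s−b)/2) tan((s−c)/2)], giving spherical excess E = 0.1427 rad.
Area = E·R² = 0.1427 × (1737.4)² ≈ 430831 km².

430831 km²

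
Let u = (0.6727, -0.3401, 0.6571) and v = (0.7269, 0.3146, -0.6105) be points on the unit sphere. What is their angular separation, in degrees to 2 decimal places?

u·v = -0.0192; |u| = 1.0000, |v| = 1.0000.
cos θ = (u·v)/(|u||v|) = -0.0192, so θ = 91.10°.

91.10°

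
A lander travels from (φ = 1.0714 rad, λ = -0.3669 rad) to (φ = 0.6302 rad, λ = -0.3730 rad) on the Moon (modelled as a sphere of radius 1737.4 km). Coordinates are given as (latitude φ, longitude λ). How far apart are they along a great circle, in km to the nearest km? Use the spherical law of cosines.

With latitudes φ₁ = 61.387°, φ₂ = 36.108° and longitude difference Δλ = -0.350°:
cos c = sin φ₁ sin φ₂ + cos φ₁ cos φ₂ cos Δλ = (0.8779)(0.5893) + (0.4789)(0.8079)(1.0000) = 0.90423,
so c = arccos(0.90423) = 0.44122 rad.
Distance = R·c = 1737.4 × 0.4412 ≈ 767 km.

767 km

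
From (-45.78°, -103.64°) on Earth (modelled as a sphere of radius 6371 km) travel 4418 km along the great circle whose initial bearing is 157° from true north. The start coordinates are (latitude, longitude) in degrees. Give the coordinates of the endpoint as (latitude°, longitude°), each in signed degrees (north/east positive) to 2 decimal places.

-74.05°, -38.30°

Angular distance δ = d/R = 4418/6371 = 0.69345 rad; initial bearing θ = 2.7402 rad.
sin φ₂ = sin φ₁ cos δ + cos φ₁ sin δ cos θ = (-0.7167)(0.7690) + (0.6974)(0.6392)(-0.9205) = -0.9615, so φ₂ = -74.05°.
Δλ = atan2(sin θ sin δ cos φ₁, cos δ − sin φ₁ sin φ₂) = atan2(0.1742, 0.0800) = 65.339°.
λ₂ = -103.640° + 65.339° = -38.30°.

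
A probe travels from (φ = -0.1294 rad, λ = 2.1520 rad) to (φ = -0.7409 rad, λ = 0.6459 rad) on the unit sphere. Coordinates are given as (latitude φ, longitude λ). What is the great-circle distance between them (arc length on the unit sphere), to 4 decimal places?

With latitudes φ₁ = -7.414°, φ₂ = -42.450° and longitude difference Δλ = -86.293°:
Haversine: a = sin²(Δφ/2) + cos φ₁ cos φ₂ sin²(Δλ/2) = 0.0906 + (0.9916)(0.7379)(0.4677) = 0.43280.
Central angle c = 2·arcsin(√a) = 1.43599 rad.
On the unit sphere the arc length equals the central angle: 1.4360.

1.4360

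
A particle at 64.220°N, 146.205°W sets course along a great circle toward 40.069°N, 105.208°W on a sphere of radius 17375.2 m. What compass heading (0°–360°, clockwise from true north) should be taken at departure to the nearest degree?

116°

Δλ = 40.997° = 0.7155 rad.
y = sin Δλ · cos φ₂ = (0.6560)(0.7653) = 0.5020
x = cos φ₁ sin φ₂ − sin φ₁ cos φ₂ cos Δλ = (0.4349)(0.6437) − (0.9005)(0.7653)(0.7547) = -0.2401
θ = atan2(y, x) = 115.56°, so the bearing is 116°.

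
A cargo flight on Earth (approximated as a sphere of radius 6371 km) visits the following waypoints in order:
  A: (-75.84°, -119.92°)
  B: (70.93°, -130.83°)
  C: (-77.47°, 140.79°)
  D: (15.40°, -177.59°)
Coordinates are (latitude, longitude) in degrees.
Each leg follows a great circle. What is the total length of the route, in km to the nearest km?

44460 km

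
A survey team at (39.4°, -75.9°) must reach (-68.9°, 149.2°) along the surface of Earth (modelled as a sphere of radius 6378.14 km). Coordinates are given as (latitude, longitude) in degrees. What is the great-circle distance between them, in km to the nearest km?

15813 km

Let φ₁ = 0.6877 rad, φ₂ = -1.2025 rad, and Δλ = -2.3544 rad.
cos c = sin φ₁ sin φ₂ + cos φ₁ cos φ₂ cos Δλ = (0.6347)(-0.9330) + (0.7727)(0.3600)(-0.7059) = -0.78853,
so c = arccos(-0.78853) = 2.47922 rad.
Distance = R·c = 6378.14 × 2.4792 ≈ 15813 km.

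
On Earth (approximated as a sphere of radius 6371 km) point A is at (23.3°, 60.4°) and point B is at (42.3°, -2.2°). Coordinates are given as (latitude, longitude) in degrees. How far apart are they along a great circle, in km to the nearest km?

In radians: φ₁ = 0.4067, φ₂ = 0.7383, Δλ = -62.600° = -1.0926 rad.
cos c = sin φ₁ sin φ₂ + cos φ₁ cos φ₂ cos Δλ = (0.3955)(0.6730) + (0.9184)(0.7396)(0.4602) = 0.57883,
so c = arccos(0.57883) = 0.95351 rad.
Distance = R·c = 6371 × 0.9535 ≈ 6075 km.

6075 km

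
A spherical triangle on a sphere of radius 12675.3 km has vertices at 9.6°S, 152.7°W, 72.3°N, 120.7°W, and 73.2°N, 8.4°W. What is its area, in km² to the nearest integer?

4041378 km²

Side lengths (central angles): a = 0.4978, b = 1.9726, c = 1.4753 rad; semiperimeter s = 1.9728.
By l'Huilier's theorem, tan(E/4) = √[tan(s/2) tan((s−a)/2) tan((s−b)/2) tan((s−c)/2)], giving spherical excess E = 0.0252 rad.
Area = E·R² = 0.0252 × (12675.3)² ≈ 4041378 km².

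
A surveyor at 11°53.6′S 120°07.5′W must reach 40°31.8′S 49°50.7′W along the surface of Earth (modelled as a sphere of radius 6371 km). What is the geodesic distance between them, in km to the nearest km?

In radians: φ₁ = -0.2076, φ₂ = -0.7074, Δλ = 70.280° = 1.2266 rad.
cos c = sin φ₁ sin φ₂ + cos φ₁ cos φ₂ cos Δλ = (-0.2061)(-0.6498) + (0.9785)(0.7601)(0.3374) = 0.38489,
so c = arccos(0.38489) = 1.17571 rad.
Distance = R·c = 6371 × 1.1757 ≈ 7490 km.

7490 km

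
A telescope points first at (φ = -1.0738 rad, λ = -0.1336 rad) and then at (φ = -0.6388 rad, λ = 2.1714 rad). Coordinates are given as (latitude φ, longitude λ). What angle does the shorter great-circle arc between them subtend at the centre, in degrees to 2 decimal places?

Let φ₁ = -1.0738 rad, φ₂ = -0.6388 rad, and Δλ = 2.3050 rad.
Haversine: a = sin²(Δφ/2) + cos φ₁ cos φ₂ sin²(Δλ/2) = 0.0466 + (0.4768)(0.8028)(0.8350) = 0.36618.
Central angle c = 2·arcsin(√a) = 1.29985 rad.
So the angular separation is 74.48°.

74.48°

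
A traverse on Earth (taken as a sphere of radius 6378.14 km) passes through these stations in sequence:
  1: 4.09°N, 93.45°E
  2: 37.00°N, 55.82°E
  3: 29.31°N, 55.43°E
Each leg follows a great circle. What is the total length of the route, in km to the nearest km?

Leg 1→2: central angle 0.8314 rad, distance 5303.1 km.
Leg 2→3: central angle 0.1343 rad, distance 856.8 km.
Total: 5303.1 + 856.8 ≈ 6160 km.

6160 km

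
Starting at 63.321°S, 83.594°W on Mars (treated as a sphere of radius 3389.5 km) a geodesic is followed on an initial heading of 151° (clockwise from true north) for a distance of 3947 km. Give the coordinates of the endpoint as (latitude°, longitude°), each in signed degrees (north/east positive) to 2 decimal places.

Angular distance δ = d/R = 3947/3389.5 = 1.16448 rad; initial bearing θ = 2.6354 rad.
sin φ₂ = sin φ₁ cos δ + cos φ₁ sin δ cos θ = (-0.8935)(0.3952) + (0.4490)(0.9186)(-0.8746) = -0.7139, so φ₂ = -45.55°.
Δλ = atan2(sin θ sin δ cos φ₁, cos δ − sin φ₁ sin φ₂) = atan2(0.2000, -0.2426) = 140.510°.
λ₂ = -83.594° + 140.510° = 56.92°.

-45.55°, 56.92°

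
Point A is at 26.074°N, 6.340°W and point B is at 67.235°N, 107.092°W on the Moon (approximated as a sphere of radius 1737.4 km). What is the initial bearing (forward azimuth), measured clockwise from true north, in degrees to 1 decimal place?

With φ₁ = 0.4551, φ₂ = 1.1735, Δλ = -1.7585 rad, the forward-azimuth formula gives
θ = atan2( sin Δλ cos φ₂ , cos φ₁ sin φ₂ − sin φ₁ cos φ₂ cos Δλ ) = atan2(-0.3802, 0.8600) = -23.85°.
Adding 360° brings this into [0°, 360°): 336.2°.

336.2°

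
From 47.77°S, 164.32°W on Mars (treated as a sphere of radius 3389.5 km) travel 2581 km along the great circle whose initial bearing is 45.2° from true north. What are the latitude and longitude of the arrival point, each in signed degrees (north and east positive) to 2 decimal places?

Angular distance δ = d/R = 2581/3389.5 = 0.76147 rad; initial bearing θ = 0.7889 rad.
sin φ₂ = sin φ₁ cos δ + cos φ₁ sin δ cos θ = (-0.7405)(0.7238) + (0.6721)(0.6900)(0.7046) = -0.2092, so φ₂ = -12.07°.
Δλ = atan2(sin θ sin δ cos φ₁, cos δ − sin φ₁ sin φ₂) = atan2(0.3291, 0.5689) = 30.044°.
λ₂ = -164.320° + 30.044° = -134.28°.

-12.07°, -134.28°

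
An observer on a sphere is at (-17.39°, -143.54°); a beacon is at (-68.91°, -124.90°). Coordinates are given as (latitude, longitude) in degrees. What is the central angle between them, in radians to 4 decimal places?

Let φ₁ = -0.3035 rad, φ₂ = -1.2027 rad, and Δλ = 0.3253 rad.
Haversine: a = sin²(Δφ/2) + cos φ₁ cos φ₂ sin²(Δλ/2) = 0.1889 + (0.9543)(0.3598)(0.0262) = 0.19789.
Central angle c = 2·arcsin(√a) = 0.92200 rad.
So the angular separation is 0.9220 rad.

0.9220 rad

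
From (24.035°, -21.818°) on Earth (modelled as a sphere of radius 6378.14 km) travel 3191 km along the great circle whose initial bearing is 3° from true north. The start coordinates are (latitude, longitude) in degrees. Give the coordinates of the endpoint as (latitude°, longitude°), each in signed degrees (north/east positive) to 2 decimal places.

Angular distance δ = d/R = 3191/6378.14 = 0.50030 rad; initial bearing θ = 0.0524 rad.
sin φ₂ = sin φ₁ cos δ + cos φ₁ sin δ cos θ = (0.4073)(0.8774) + (0.9133)(0.4797)(0.9986) = 0.7949, so φ₂ = 52.64°.
Δλ = atan2(sin θ sin δ cos φ₁, cos δ − sin φ₁ sin φ₂) = atan2(0.0229, 0.5537) = 2.371°.
λ₂ = -21.818° + 2.371° = -19.45°.

52.64°, -19.45°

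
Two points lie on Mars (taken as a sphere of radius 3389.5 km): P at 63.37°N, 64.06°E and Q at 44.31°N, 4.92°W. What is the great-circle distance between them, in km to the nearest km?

2503 km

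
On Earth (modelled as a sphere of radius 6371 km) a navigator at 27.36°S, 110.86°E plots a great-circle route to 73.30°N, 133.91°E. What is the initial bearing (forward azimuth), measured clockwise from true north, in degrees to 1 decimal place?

6.6°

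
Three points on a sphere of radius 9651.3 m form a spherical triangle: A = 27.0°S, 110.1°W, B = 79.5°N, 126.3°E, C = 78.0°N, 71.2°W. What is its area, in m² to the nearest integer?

42320212 m²

Side lengths (central angles): a = 0.3881, b = 1.8754, c = 2.1368 rad; semiperimeter s = 2.2001.
By l'Huilier's theorem, tan(E/4) = √[tan(s/2) tan((s−a)/2) tan((s−b)/2) tan((s−c)/2)], giving spherical excess E = 0.4543 rad.
Area = E·R² = 0.4543 × (9651.3)² ≈ 42320212 m².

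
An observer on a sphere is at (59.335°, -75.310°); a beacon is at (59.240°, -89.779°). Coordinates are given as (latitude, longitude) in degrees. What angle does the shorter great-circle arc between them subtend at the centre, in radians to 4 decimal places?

With latitudes φ₁ = 59.335°, φ₂ = 59.240° and longitude difference Δλ = -14.469°:
cos c = sin φ₁ sin φ₂ + cos φ₁ cos φ₂ cos Δλ = (0.8602)(0.8593) + (0.5100)(0.5114)(0.9683) = 0.99173,
so c = arccos(0.99173) = 0.12873 rad.
So the angular separation is 0.1287 rad.

0.1287 rad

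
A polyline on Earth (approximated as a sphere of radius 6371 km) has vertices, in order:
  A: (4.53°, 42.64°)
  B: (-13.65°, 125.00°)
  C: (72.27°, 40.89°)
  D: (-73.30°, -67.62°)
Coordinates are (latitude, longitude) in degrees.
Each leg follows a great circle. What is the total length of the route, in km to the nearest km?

38357 km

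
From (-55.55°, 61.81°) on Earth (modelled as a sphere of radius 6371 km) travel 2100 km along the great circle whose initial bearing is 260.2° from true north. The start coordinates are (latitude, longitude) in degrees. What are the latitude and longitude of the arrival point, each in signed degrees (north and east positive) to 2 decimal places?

-54.23°, 28.74°

Angular distance δ = d/R = 2100/6371 = 0.32962 rad; initial bearing θ = 4.5413 rad.
sin φ₂ = sin φ₁ cos δ + cos φ₁ sin δ cos θ = (-0.8246)(0.9462) + (0.5657)(0.3237)(-0.1702) = -0.8114, so φ₂ = -54.23°.
Δλ = atan2(sin θ sin δ cos φ₁, cos δ − sin φ₁ sin φ₂) = atan2(-0.1804, 0.2771) = -33.072°.
λ₂ = 61.810° − 33.072° = 28.74°.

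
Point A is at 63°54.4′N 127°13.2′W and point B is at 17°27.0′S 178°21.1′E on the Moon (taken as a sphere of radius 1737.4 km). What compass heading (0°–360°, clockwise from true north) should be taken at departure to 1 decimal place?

230.9°

With φ₁ = 1.1154, φ₂ = -0.3046, Δλ = -0.9500 rad, the forward-azimuth formula gives
θ = atan2( sin Δλ cos φ₂ , cos φ₁ sin φ₂ − sin φ₁ cos φ₂ cos Δλ ) = atan2(-0.7760, -0.6303) = -129.09°.
Adding 360° brings this into [0°, 360°): 230.9°.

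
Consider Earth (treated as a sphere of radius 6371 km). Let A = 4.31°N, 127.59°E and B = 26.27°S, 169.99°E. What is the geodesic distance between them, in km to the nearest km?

With latitudes φ₁ = 4.310°, φ₂ = -26.270° and longitude difference Δλ = 42.400°:
Haversine: a = sin²(Δφ/2) + cos φ₁ cos φ₂ sin²(Δλ/2) = 0.0695 + (0.9972)(0.8967)(0.1308) = 0.18647.
Central angle c = 2·arcsin(√a) = 0.89303 rad.
Distance = R·c = 6371 × 0.8930 ≈ 5690 km.

5690 km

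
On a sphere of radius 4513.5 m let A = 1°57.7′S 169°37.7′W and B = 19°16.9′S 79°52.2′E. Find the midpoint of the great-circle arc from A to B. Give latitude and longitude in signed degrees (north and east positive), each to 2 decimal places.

Central angle δ = 1.8956 rad. Interpolating on the sphere with fraction f = 0.5:
P = [sin((1−f)δ)·A + sin(fδ)·B] / sin δ = 0.8569·A + 0.8569·B in Cartesian coordinates,
giving P = (-0.7002, 0.6421, -0.3123), i.e. latitude -18.20°, longitude 137.48°.

-18.20°, 137.48°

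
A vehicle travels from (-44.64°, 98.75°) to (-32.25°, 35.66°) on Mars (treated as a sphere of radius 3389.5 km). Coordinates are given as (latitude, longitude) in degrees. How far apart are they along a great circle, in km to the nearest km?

In radians: φ₁ = -0.7791, φ₂ = -0.5629, Δλ = -63.090° = -1.1011 rad.
Haversine: a = sin²(Δφ/2) + cos φ₁ cos φ₂ sin²(Δλ/2) = 0.0116 + (0.7115)(0.8457)(0.2737) = 0.17635.
Central angle c = 2·arcsin(√a) = 0.86676 rad.
Distance = R·c = 3389.5 × 0.8668 ≈ 2938 km.

2938 km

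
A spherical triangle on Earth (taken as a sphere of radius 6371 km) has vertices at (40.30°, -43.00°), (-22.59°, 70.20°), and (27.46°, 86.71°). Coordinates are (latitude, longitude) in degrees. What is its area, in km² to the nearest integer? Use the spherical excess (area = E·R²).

Side lengths (central angles): a = 0.9168, b = 1.7053, c = 2.1245 rad; semiperimeter s = 2.3733.
By l'Huilier's theorem, tan(E/4) = √[tan(s/2) tan((s−a)/2) tan((s−b)/2) tan((s−c)/2)], giving spherical excess E = 1.2003 rad.
Area = E·R² = 1.2003 × (6371)² ≈ 48719189 km².

48719189 km²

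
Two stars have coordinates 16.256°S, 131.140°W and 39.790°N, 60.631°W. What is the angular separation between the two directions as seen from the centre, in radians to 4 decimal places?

Let φ₁ = -0.2837 rad, φ₂ = 0.6945 rad, and Δλ = 1.2306 rad.
cos c = sin φ₁ sin φ₂ + cos φ₁ cos φ₂ cos Δλ = (-0.2799)(0.6400) + (0.9600)(0.7684)(0.3337) = 0.06698,
so c = arccos(0.06698) = 1.50376 rad.
So the angular separation is 1.5038 rad.

1.5038 rad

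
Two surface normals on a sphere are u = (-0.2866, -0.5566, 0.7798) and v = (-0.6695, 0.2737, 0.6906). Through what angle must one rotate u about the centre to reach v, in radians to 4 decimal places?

u·v = 0.5781; |u| = 1.0000, |v| = 1.0000.
cos θ = (u·v)/(|u||v|) = 0.5780, so θ = 0.9545 rad.

0.9545 rad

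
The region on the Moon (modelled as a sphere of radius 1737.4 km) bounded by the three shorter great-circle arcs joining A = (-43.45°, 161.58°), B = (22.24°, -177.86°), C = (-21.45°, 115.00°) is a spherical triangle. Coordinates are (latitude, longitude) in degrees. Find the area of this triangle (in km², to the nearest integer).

1664600 km²

Side lengths (central angles): a = 1.3732, b = 0.7729, c = 1.1930 rad; semiperimeter s = 1.6695.
By l'Huilier's theorem, tan(E/4) = √[tan(s/2) tan((s−a)/2) tan((s−b)/2) tan((s−c)/2)], giving spherical excess E = 0.5515 rad.
Area = E·R² = 0.5515 × (1737.4)² ≈ 1664600 km².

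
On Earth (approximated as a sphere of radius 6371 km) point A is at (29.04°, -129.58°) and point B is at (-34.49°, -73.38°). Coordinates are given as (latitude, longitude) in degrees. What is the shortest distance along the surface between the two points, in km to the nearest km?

9203 km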